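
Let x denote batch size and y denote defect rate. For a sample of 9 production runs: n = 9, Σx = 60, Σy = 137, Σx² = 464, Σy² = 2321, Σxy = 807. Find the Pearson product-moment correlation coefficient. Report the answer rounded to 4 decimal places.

-0.8660

S_xy = nΣxy − ΣxΣy = 9·807 − 60·137 = 7263 − 8220 = -957
S_xx = nΣx² − (Σx)² = 9·464 − 60² = 4176 − 3600 = 576
S_yy = nΣy² − (Σy)² = 9·2321 − 137² = 20889 − 18769 = 2120
r = S_xy / √(S_xx·S_yy) = -957 / √(576·2120) = -957 / √1221120 = -957 / 1105.0430 = -0.8660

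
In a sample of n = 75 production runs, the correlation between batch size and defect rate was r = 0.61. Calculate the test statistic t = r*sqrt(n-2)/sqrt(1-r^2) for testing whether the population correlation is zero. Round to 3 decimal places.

6.577

1 − r² = 1 − 0.3721 = 0.6279;  √(1−r²) = 0.792401
√(n−2) = √73 = 8.544004
t = r·√(n−2)/√(1−r²) = 0.61 · 8.544004 / 0.792401 = 6.577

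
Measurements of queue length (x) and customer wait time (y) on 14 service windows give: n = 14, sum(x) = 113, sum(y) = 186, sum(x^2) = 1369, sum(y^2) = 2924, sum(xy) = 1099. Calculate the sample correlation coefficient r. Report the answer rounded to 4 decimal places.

Numerator: nΣxy − (Σx)(Σy) = 14·1099 − (113)(186) = -5632
Denominator: √[(nΣx²−(Σx)²)(nΣy²−(Σy)²)]
  nΣx²−(Σx)² = 14·1369 − 12769 = 6397;  nΣy²−(Σy)² = 14·2924 − 34596 = 6340
  √(6397·6340) = √40556980 = 6368.4362
r = -5632 / 6368.4362 = -0.8844

-0.8844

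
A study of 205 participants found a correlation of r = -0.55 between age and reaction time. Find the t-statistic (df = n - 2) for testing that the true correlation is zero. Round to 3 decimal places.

1 − r² = 1 − 0.3025 = 0.6975;  √(1−r²) = 0.835165
√(n−2) = √203 = 14.247807
t = r·√(n−2)/√(1−r²) = -0.55 · 14.247807 / 0.835165 = -9.383

-9.383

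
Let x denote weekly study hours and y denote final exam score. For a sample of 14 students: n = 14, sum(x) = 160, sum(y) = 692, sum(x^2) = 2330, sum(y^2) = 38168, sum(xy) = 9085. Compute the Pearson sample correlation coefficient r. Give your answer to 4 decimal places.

0.8345

S_xy = nΣxy − ΣxΣy = 14·9085 − 160·692 = 127190 − 110720 = 16470
S_xx = nΣx² − (Σx)² = 14·2330 − 160² = 32620 − 25600 = 7020
S_yy = nΣy² − (Σy)² = 14·38168 − 692² = 534352 − 478864 = 55488
r = S_xy / √(S_xx·S_yy) = 16470 / √(7020·55488) = 16470 / √389525760 = 16470 / 19736.4070 = 0.8345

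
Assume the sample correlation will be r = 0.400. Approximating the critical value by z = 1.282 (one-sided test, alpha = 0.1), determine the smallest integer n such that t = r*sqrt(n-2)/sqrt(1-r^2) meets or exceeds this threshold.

11

Need r·√(n−2)/√(1−r²) ≥ 1.282
√(n−2) ≥ 1.282·√(1−0.160000) / 0.400 = 1.282·0.916515 / 0.400 = 2.9374
n−2 ≥ 8.6283  ⇒  n ≥ 10.6283
Smallest integer n = 11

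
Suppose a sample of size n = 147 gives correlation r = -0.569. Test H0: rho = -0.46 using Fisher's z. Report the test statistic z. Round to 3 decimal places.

-1.785

z_r = atanh(-0.569) = -0.646043,  z_0 = atanh(-0.46) = -0.497311
SE = 1/√(n−3) = 1/√144 = 0.083333
z = (z_r − z_0)/SE = (-0.646043 − (-0.497311)) / 0.083333 = -0.148732 / 0.083333 = -1.785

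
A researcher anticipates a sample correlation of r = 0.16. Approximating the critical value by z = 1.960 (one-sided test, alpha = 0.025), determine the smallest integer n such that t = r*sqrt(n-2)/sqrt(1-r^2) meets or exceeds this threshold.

Need r·√(n−2)/√(1−r²) ≥ 1.960
√(n−2) ≥ 1.960·√(1−0.0256) / 0.16 = 1.960·0.987117 / 0.16 = 12.0922
n−2 ≥ 146.2213  ⇒  n ≥ 148.2213
Smallest integer n = 149

149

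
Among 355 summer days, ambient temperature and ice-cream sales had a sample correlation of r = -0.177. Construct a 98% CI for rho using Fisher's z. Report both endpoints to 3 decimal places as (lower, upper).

(-0.294, -0.055)

z_r = atanh(-0.177) = -0.178884;  SE = 1/√(n−3) = 1/√352 = 0.053300
z-limits: -0.178884 ± 2.326·0.053300 = -0.178884 ± 0.123976 = [-0.302860, -0.054908]
ρ-limits: (tanh -0.302860, tanh -0.054908) = (-0.294, -0.055)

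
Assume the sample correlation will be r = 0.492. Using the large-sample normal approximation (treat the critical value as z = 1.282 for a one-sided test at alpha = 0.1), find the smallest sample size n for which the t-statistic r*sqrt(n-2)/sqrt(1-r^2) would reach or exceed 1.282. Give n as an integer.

8

Need r·√(n−2)/√(1−r²) ≥ 1.282
√(n−2) ≥ 1.282·√(1−0.242064) / 0.492 = 1.282·0.870595 / 0.492 = 2.2685
n−2 ≥ 5.1461  ⇒  n ≥ 7.1461
Smallest integer n = 8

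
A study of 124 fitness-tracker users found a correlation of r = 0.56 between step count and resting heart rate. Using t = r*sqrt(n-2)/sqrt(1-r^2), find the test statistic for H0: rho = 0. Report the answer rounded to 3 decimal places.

t = r·√(n−2) / √(1−r²) with r = 0.56, n = 124
  = 0.56·√122 / √(1 − 0.3136)
  = 0.56·11.045361 / 0.828493
  = 6.185402 / 0.828493 = 7.466

7.466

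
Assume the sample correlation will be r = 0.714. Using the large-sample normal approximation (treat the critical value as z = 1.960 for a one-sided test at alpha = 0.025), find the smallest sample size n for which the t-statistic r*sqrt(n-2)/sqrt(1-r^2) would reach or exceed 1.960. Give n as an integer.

6

r√(n−2)/√(1−r²) ≥ 1.960  ⇔  n−2 ≥ (1.960)²·(1−r²)/r²
(1−r²)/r² = (1−0.509796)/0.509796 = 0.9616
n ≥ 2 + 3.8416·0.9616 = 2 + 3.6941 = 5.6941
⌈5.6941⌉ = 6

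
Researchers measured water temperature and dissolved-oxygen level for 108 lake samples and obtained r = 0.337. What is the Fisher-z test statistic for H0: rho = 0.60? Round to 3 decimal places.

Fisher z: atanh(0.337) = 0.350704, atanh(0.60) = 0.693147
z = (z_r − z_0)·√(n−3) = (0.350704 − 0.693147)·√105 = -0.342443 · 10.246951 = -3.509

-3.509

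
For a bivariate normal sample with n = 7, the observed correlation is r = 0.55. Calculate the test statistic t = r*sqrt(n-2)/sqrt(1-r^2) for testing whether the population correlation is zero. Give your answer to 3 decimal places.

1.473

1 − r² = 1 − 0.3025 = 0.6975;  √(1−r²) = 0.835165
√(n−2) = √5 = 2.236068
t = r·√(n−2)/√(1−r²) = 0.55 · 2.236068 / 0.835165 = 1.473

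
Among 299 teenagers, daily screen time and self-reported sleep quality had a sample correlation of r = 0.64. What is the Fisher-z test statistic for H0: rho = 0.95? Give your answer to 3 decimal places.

z_r = atanh(0.64) = 0.758174,  z_0 = atanh(0.95) = 1.831781
SE = 1/√(n−3) = 1/√296 = 0.058124
z = (z_r − z_0)/SE = (0.758174 − 1.831781) / 0.058124 = -1.073607 / 0.058124 = -18.471

-18.471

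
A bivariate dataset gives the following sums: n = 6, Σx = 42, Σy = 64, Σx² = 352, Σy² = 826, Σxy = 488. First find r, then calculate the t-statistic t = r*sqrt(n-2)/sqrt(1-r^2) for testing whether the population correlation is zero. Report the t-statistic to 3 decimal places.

0.976

Numerator: nΣxy − (Σx)(Σy) = 6·488 − (42)(64) = 240
Denominator: √[(nΣx²−(Σx)²)(nΣy²−(Σy)²)]
  nΣx²−(Σx)² = 6·352 − 1764 = 348;  nΣy²−(Σy)² = 6·826 − 4096 = 860
  √(348·860) = √299280 = 547.0649
r = 240 / 547.0649 = 0.4387
t = r·√(n−2)/√(1−r²) = 0.4387·√4 / √(1−0.192458) = 0.877400 / 0.898633 = 0.976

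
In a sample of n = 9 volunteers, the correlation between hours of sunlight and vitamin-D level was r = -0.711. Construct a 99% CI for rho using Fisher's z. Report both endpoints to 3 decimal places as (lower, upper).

Fisher z: z_r = atanh(r) = ½·ln((1+(-0.711))/(1−(-0.711))) = -0.889203
SE(z) = 1/√(n−3) = 1/√6 = 0.408248
99% ⇒ z* = 2.576; margin = 2.576·0.408248 = 1.051647
CI on z-scale: (-1.940850, 0.162444)
Back-transform: tanh(-1.940850) = -0.959601, tanh(0.162444) = 0.161030

(-0.960, 0.161)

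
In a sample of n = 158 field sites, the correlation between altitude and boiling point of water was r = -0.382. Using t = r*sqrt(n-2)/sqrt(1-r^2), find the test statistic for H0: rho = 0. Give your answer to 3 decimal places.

t = r·√(n−2) / √(1−r²) with r = -0.382, n = 158
  = -0.382·√156 / √(1 − 0.145924)
  = -0.382·12.489996 / 0.924162
  = -4.771178 / 0.924162 = -5.163

-5.163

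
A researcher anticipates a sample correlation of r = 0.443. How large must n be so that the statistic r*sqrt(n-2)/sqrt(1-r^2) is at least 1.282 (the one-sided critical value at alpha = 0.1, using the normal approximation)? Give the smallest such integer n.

Need r·√(n−2)/√(1−r²) ≥ 1.282
√(n−2) ≥ 1.282·√(1−0.196249) / 0.443 = 1.282·0.896522 / 0.443 = 2.5944
n−2 ≥ 6.7309  ⇒  n ≥ 8.7309
Smallest integer n = 9

9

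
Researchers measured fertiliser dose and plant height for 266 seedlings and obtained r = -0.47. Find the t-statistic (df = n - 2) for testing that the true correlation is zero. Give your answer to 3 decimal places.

-8.652

1 − r² = 1 − 0.2209 = 0.7791;  √(1−r²) = 0.882666
√(n−2) = √264 = 16.248077
t = r·√(n−2)/√(1−r²) = -0.47 · 16.248077 / 0.882666 = -8.652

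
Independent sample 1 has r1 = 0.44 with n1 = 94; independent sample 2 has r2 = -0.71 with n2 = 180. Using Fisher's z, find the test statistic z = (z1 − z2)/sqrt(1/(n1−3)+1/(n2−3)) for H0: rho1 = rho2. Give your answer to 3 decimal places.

z1 = atanh(0.44) = 0.472231,  z2 = atanh(-0.71) = -0.887184
SE = √(1/(n1−3) + 1/(n2−3)) = √(1/91 + 1/177) = √(0.0109890 + 0.0056497) = √0.0166387 = 0.128991
z = (z1 − z2)/SE = (0.472231 − (-0.887184)) / 0.128991 = 1.359415 / 0.128991 = 10.539

10.539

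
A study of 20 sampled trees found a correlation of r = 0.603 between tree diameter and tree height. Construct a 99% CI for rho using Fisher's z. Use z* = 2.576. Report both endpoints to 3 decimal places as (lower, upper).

z_r = atanh(0.603) = 0.697848;  SE = 1/√(n−3) = 1/√17 = 0.242536
z-limits: 0.697848 ± 2.576·0.242536 = 0.697848 ± 0.624773 = [0.073075, 1.322621]
ρ-limits: (tanh 0.073075, tanh 1.322621) = (0.073, 0.867)

(0.073, 0.867)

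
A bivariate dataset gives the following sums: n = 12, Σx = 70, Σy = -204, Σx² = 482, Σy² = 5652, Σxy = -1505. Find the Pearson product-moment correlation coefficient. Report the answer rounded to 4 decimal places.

Numerator: nΣxy − (Σx)(Σy) = 12·(-1505) − (70)(-204) = -3780
Denominator: √[(nΣx²−(Σx)²)(nΣy²−(Σy)²)]
  nΣx²−(Σx)² = 12·482 − 4900 = 884;  nΣy²−(Σy)² = 12·5652 − 41616 = 26208
  √(884·26208) = √23167872 = 4813.3016
r = -3780 / 4813.3016 = -0.7853

-0.7853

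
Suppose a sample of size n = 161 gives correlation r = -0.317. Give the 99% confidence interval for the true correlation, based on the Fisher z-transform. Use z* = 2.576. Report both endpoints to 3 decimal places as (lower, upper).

(-0.488, -0.123)

Fisher z: z_r = atanh(r) = ½·ln((1+(-0.317))/(1−(-0.317))) = -0.328308
SE(z) = 1/√(n−3) = 1/√158 = 0.079556
99% ⇒ z* = 2.576; margin = 2.576·0.079556 = 0.204936
CI on z-scale: (-0.533244, -0.123372)
Back-transform: tanh(-0.533244) = -0.487857, tanh(-0.123372) = -0.122750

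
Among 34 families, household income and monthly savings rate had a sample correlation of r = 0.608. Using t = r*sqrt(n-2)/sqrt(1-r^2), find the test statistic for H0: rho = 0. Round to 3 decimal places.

t = r·√(n−2) / √(1−r²) with r = 0.608, n = 34
  = 0.608·√32 / √(1 − 0.369664)
  = 0.608·5.656854 / 0.793937
  = 3.439367 / 0.793937 = 4.332

4.332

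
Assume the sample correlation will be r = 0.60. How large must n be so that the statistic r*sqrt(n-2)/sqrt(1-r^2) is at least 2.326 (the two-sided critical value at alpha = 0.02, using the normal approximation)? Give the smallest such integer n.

12

r√(n−2)/√(1−r²) ≥ 2.326  ⇔  n−2 ≥ (2.326)²·(1−r²)/r²
(1−r²)/r² = (1−0.3600)/0.3600 = 1.7778
n ≥ 2 + 5.410276·1.7778 = 2 + 9.6184 = 11.6184
⌈11.6184⌉ = 12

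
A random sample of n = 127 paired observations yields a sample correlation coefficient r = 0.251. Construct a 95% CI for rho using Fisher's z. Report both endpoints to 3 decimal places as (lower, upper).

Fisher z: z_r = atanh(r) = ½·ln((1+0.251)/(1−0.251)) = 0.256480
SE(z) = 1/√(n−3) = 1/√124 = 0.089803
95% ⇒ z* = 1.960; margin = 1.960·0.089803 = 0.176014
CI on z-scale: (0.080466, 0.432494)
Back-transform: tanh(0.080466) = 0.080293, tanh(0.432494) = 0.407403

(0.080, 0.407)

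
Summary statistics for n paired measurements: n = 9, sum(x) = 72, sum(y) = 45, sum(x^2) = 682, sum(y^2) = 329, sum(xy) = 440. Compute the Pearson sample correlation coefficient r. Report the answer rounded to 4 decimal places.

Numerator: nΣxy − (Σx)(Σy) = 9·440 − (72)(45) = 720
Denominator: √[(nΣx²−(Σx)²)(nΣy²−(Σy)²)]
  nΣx²−(Σx)² = 9·682 − 5184 = 954;  nΣy²−(Σy)² = 9·329 − 2025 = 936
  √(954·936) = √892944 = 944.9571
r = 720 / 944.9571 = 0.7619

0.7619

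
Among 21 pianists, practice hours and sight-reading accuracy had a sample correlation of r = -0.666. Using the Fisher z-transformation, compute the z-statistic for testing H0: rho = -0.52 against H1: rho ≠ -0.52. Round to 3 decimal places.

-0.964

Fisher z: atanh(-0.666) = -0.803520, atanh(-0.52) = -0.576340
z = (z_r − z_0)·√(n−3) = (-0.803520 − (-0.576340))·√18 = -0.227180 · 4.242641 = -0.964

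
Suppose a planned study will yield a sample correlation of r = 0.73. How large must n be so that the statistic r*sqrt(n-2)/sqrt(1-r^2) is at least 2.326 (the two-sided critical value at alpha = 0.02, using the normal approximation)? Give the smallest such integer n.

Need r·√(n−2)/√(1−r²) ≥ 2.326
√(n−2) ≥ 2.326·√(1−0.5329) / 0.73 = 2.326·0.683447 / 0.73 = 2.1777
n−2 ≥ 4.7424  ⇒  n ≥ 6.7424
Smallest integer n = 7

7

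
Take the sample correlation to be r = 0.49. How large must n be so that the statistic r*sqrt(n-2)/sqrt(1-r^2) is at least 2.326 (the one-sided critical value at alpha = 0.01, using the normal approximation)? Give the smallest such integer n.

Need r·√(n−2)/√(1−r²) ≥ 2.326
√(n−2) ≥ 2.326·√(1−0.2401) / 0.49 = 2.326·0.871722 / 0.49 = 4.1380
n−2 ≥ 17.1230  ⇒  n ≥ 19.1230
Smallest integer n = 20

20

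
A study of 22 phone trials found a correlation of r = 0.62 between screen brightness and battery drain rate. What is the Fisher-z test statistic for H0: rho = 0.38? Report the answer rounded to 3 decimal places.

z_r = atanh(0.62) = 0.725005,  z_0 = atanh(0.38) = 0.400060
SE = 1/√(n−3) = 1/√19 = 0.229416
z = (z_r − z_0)/SE = (0.725005 − 0.400060) / 0.229416 = 0.324945 / 0.229416 = 1.416

1.416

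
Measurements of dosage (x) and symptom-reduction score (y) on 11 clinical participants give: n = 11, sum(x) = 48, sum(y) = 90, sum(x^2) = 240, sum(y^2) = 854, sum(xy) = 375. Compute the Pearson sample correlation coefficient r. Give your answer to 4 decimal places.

-0.2957

S_xy = nΣxy − ΣxΣy = 11·375 − 48·90 = 4125 − 4320 = -195
S_xx = nΣx² − (Σx)² = 11·240 − 48² = 2640 − 2304 = 336
S_yy = nΣy² − (Σy)² = 11·854 − 90² = 9394 − 8100 = 1294
r = S_xy / √(S_xx·S_yy) = -195 / √(336·1294) = -195 / √434784 = -195 / 659.3815 = -0.2957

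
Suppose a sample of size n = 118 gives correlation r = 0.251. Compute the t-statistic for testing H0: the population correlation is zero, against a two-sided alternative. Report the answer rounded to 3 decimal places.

1 − r² = 1 − 0.063001 = 0.936999;  √(1−r²) = 0.967987
√(n−2) = √116 = 10.770330
t = r·√(n−2)/√(1−r²) = 0.251 · 10.770330 / 0.967987 = 2.793

2.793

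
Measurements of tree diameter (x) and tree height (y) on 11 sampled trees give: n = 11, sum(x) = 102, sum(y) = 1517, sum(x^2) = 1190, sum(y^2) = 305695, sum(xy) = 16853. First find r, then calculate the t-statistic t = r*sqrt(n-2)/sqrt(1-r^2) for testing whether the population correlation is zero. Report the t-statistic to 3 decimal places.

2.103

S_xy = nΣxy − ΣxΣy = 11·16853 − 102·1517 = 185383 − 154734 = 30649
S_xx = nΣx² − (Σx)² = 11·1190 − 102² = 13090 − 10404 = 2686
S_yy = nΣy² − (Σy)² = 11·305695 − 1517² = 3362645 − 2301289 = 1061356
r = S_xy / √(S_xx·S_yy) = 30649 / √(2686·1061356) = 30649 / √2850802216 = 30649 / 53392.9042 = 0.5740
t = r·√(n−2)/√(1−r²) = 0.5740·√9 / √(1−0.329476) = 1.722000 / 0.818855 = 2.103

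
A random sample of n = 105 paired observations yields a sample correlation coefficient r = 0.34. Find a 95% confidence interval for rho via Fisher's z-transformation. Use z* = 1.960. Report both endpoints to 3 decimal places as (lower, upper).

z_r = atanh(0.34) = 0.354093;  SE = 1/√(n−3) = 1/√102 = 0.099015
z-limits: 0.354093 ± 1.960·0.099015 = 0.354093 ± 0.194069 = [0.160024, 0.548162]
ρ-limits: (tanh 0.160024, tanh 0.548162) = (0.159, 0.499)

(0.159, 0.499)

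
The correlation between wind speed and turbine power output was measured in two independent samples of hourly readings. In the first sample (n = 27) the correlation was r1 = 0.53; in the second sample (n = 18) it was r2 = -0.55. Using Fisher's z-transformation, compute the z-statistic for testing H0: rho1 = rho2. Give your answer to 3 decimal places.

Fisher z-transforms: z1 = atanh(0.53) = 0.590145, z2 = atanh(-0.55) = -0.618381; difference d = 1.208526
Var(d) = 1/24 + 1/15 = 0.0416667 + 0.0666667 = 0.1083334
z = d/√Var(d) = 1.208526 / √0.1083334 = 1.208526 / 0.329140 = 3.672

3.672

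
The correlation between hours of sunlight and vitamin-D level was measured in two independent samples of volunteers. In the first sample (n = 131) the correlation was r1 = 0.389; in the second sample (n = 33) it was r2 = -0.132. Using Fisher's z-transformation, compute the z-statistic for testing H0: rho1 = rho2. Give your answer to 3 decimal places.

Fisher z-transforms: z1 = atanh(0.389) = 0.410621, z2 = atanh(-0.132) = -0.132775; difference d = 0.543396
Var(d) = 1/128 + 1/30 = 0.0078125 + 0.0333333 = 0.0411458
z = d/√Var(d) = 0.543396 / √0.0411458 = 0.543396 / 0.202844 = 2.679

2.679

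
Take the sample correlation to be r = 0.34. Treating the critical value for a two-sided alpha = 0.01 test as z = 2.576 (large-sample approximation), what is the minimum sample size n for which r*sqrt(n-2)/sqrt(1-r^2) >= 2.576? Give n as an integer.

53

r√(n−2)/√(1−r²) ≥ 2.576  ⇔  n−2 ≥ (2.576)²·(1−r²)/r²
(1−r²)/r² = (1−0.1156)/0.1156 = 7.6505
n ≥ 2 + 6.635776·7.6505 = 2 + 50.7670 = 52.7670
⌈52.7670⌉ = 53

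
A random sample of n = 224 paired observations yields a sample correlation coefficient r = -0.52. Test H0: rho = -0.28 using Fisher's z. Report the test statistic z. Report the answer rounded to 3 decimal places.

Fisher z: atanh(-0.52) = -0.576340, atanh(-0.28) = -0.287682
z = (z_r − z_0)·√(n−3) = (-0.576340 − (-0.287682))·√221 = -0.288658 · 14.866069 = -4.291

-4.291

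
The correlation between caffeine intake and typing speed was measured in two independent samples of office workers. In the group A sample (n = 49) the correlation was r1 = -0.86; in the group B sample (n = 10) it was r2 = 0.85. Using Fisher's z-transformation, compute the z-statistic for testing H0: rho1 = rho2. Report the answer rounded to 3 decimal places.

-6.284

Fisher z-transforms: z1 = atanh(-0.86) = -1.293345, z2 = atanh(0.85) = 1.256153; difference d = -2.549498
Var(d) = 1/46 + 1/7 = 0.0217391 + 0.1428571 = 0.1645962
z = d/√Var(d) = -2.549498 / √0.1645962 = -2.549498 / 0.405705 = -6.284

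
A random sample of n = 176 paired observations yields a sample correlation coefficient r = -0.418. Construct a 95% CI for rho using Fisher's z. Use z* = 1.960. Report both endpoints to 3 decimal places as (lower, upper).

(-0.533, -0.288)

z_r = atanh(-0.418) = -0.445266;  SE = 1/√(n−3) = 1/√173 = 0.076029
z-limits: -0.445266 ± 1.960·0.076029 = -0.445266 ± 0.149017 = [-0.594283, -0.296249]
ρ-limits: (tanh -0.594283, tanh -0.296249) = (-0.533, -0.288)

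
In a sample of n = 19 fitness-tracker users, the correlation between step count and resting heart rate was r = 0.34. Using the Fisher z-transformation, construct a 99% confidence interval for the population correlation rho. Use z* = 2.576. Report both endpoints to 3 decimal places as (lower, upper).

(-0.282, 0.761)

Fisher z: z_r = atanh(r) = ½·ln((1+0.34)/(1−0.34)) = 0.354093
SE(z) = 1/√(n−3) = 1/√16 = 0.250000
99% ⇒ z* = 2.576; margin = 2.576·0.250000 = 0.644000
CI on z-scale: (-0.289907, 0.998093)
Back-transform: tanh(-0.289907) = -0.282049, tanh(0.998093) = 0.760792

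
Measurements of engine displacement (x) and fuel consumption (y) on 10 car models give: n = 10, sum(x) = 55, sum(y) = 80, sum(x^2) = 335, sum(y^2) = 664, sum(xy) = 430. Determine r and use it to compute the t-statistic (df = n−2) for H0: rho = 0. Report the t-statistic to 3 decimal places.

Numerator: nΣxy − (Σx)(Σy) = 10·430 − (55)(80) = -100
Denominator: √[(nΣx²−(Σx)²)(nΣy²−(Σy)²)]
  nΣx²−(Σx)² = 10·335 − 3025 = 325;  nΣy²−(Σy)² = 10·664 − 6400 = 240
  √(325·240) = √78000 = 279.2848
r = -100 / 279.2848 = -0.3581
t = r·√(n−2)/√(1−r²) = -0.3581·√8 / √(1−0.128236) = -1.012860 / 0.933683 = -1.085

-1.085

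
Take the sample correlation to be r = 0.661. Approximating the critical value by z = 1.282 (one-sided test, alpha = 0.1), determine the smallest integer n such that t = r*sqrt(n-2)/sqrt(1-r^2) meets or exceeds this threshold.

Need r·√(n−2)/√(1−r²) ≥ 1.282
√(n−2) ≥ 1.282·√(1−0.436921) / 0.661 = 1.282·0.750386 / 0.661 = 1.4554
n−2 ≥ 2.1182  ⇒  n ≥ 4.1182
Smallest integer n = 5

5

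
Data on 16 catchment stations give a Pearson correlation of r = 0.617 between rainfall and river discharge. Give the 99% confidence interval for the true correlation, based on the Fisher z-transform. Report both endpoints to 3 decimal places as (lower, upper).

z_r = atanh(0.617) = 0.720146;  SE = 1/√(n−3) = 1/√13 = 0.277350
z-limits: 0.720146 ± 2.576·0.277350 = 0.720146 ± 0.714454 = [0.005692, 1.434600]
ρ-limits: (tanh 0.005692, tanh 1.434600) = (0.006, 0.893)

(0.006, 0.893)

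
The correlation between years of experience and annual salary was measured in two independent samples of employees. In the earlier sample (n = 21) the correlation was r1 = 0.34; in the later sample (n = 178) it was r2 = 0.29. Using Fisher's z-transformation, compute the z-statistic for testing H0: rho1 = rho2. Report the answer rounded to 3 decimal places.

0.224

z1 = atanh(0.34) = 0.354093,  z2 = atanh(0.29) = 0.298566
SE = √(1/(n1−3) + 1/(n2−3)) = √(1/18 + 1/175) = √(0.0555556 + 0.0057143) = √0.0612699 = 0.247528
z = (z1 − z2)/SE = (0.354093 − 0.298566) / 0.247528 = 0.055527 / 0.247528 = 0.224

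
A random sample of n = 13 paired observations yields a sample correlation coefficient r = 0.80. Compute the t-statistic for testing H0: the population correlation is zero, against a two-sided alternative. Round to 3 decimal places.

t = r·√(n−2) / √(1−r²) with r = 0.80, n = 13
  = 0.80·√11 / √(1 − 0.6400)
  = 0.80·3.316625 / 0.600000
  = 2.653300 / 0.600000 = 4.422

4.422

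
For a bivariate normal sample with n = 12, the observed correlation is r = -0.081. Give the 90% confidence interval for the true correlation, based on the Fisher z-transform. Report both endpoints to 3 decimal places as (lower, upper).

Fisher z: z_r = atanh(r) = ½·ln((1+(-0.081))/(1−(-0.081))) = -0.081178
SE(z) = 1/√(n−3) = 1/√9 = 0.333333
90% ⇒ z* = 1.645; margin = 1.645·0.333333 = 0.548333
CI on z-scale: (-0.629511, 0.467155)
Back-transform: tanh(-0.629511) = -0.557715, tanh(0.467155) = 0.435898

(-0.558, 0.436)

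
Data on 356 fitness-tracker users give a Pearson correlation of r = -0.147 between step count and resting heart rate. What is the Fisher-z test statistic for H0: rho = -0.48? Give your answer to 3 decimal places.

z_r = atanh(-0.147) = -0.148073,  z_0 = atanh(-0.48) = -0.522984
SE = 1/√(n−3) = 1/√353 = 0.053225
z = (z_r − z_0)/SE = (-0.148073 − (-0.522984)) / 0.053225 = 0.374911 / 0.053225 = 7.044

7.044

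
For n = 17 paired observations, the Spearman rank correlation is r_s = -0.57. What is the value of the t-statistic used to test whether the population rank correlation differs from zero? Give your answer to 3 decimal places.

1 − r_s² = 1 − 0.3249 = 0.6751;  √(1−r_s²) = 0.821645
√(n−2) = √15 = 3.872983
t = r_s·√(n−2)/√(1−r_s²) = -0.57 · 3.872983 / 0.821645 = -2.687

-2.687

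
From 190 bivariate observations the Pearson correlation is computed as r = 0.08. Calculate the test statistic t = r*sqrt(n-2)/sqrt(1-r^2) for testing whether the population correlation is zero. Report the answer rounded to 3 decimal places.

t = r·√(n−2) / √(1−r²) with r = 0.08, n = 190
  = 0.08·√188 / √(1 − 0.0064)
  = 0.08·13.711309 / 0.996795
  = 1.096905 / 0.996795 = 1.100

1.100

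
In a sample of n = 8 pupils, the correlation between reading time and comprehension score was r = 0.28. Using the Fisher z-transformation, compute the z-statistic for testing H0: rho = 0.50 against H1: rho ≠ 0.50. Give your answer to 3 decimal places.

Fisher z: atanh(0.28) = 0.287682, atanh(0.50) = 0.549306
z = (z_r − z_0)·√(n−3) = (0.287682 − 0.549306)·√5 = -0.261624 · 2.236068 = -0.585

-0.585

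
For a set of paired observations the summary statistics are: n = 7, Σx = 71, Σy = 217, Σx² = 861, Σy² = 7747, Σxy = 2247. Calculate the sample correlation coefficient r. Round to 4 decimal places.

0.1214

Numerator: nΣxy − (Σx)(Σy) = 7·2247 − (71)(217) = 322
Denominator: √[(nΣx²−(Σx)²)(nΣy²−(Σy)²)]
  nΣx²−(Σx)² = 7·861 − 5041 = 986;  nΣy²−(Σy)² = 7·7747 − 47089 = 7140
  √(986·7140) = √7040040 = 2653.3074
r = 322 / 2653.3074 = 0.1214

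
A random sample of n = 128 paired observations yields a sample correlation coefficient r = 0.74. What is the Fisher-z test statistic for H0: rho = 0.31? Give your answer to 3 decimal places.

7.043

z_r = atanh(0.74) = 0.950479,  z_0 = atanh(0.31) = 0.320545
SE = 1/√(n−3) = 1/√125 = 0.089443
z = (z_r − z_0)/SE = (0.950479 − 0.320545) / 0.089443 = 0.629934 / 0.089443 = 7.043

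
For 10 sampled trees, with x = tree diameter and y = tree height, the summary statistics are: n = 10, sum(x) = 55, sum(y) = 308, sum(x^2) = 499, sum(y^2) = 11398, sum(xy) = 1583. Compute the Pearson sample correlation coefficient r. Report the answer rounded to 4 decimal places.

-0.1811

S_xy = nΣxy − ΣxΣy = 10·1583 − 55·308 = 15830 − 16940 = -1110
S_xx = nΣx² − (Σx)² = 10·499 − 55² = 4990 − 3025 = 1965
S_yy = nΣy² − (Σy)² = 10·11398 − 308² = 113980 − 94864 = 19116
r = S_xy / √(S_xx·S_yy) = -1110 / √(1965·19116) = -1110 / √37562940 = -1110 / 6128.8612 = -0.1811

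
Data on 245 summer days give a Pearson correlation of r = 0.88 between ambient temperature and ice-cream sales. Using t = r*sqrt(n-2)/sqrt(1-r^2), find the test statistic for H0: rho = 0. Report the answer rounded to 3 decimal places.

1 − r² = 1 − 0.7744 = 0.2256;  √(1−r²) = 0.474974
√(n−2) = √243 = 15.588457
t = r·√(n−2)/√(1−r²) = 0.88 · 15.588457 / 0.474974 = 28.881

28.881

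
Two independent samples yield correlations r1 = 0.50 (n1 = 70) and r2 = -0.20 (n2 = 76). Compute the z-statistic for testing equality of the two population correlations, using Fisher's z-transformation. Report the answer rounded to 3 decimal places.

4.445

Fisher z-transforms: z1 = atanh(0.50) = 0.549306, z2 = atanh(-0.20) = -0.202733; difference d = 0.752039
Var(d) = 1/67 + 1/73 = 0.0149254 + 0.0136986 = 0.0286240
z = d/√Var(d) = 0.752039 / √0.0286240 = 0.752039 / 0.169186 = 4.445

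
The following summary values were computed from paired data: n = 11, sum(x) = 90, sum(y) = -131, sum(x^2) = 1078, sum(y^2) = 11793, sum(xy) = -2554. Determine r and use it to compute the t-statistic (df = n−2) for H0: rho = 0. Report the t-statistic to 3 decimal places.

-3.901

Numerator: nΣxy − (Σx)(Σy) = 11·(-2554) − (90)(-131) = -16304
Denominator: √[(nΣx²−(Σx)²)(nΣy²−(Σy)²)]
  nΣx²−(Σx)² = 11·1078 − 8100 = 3758;  nΣy²−(Σy)² = 11·11793 − 17161 = 112562
  √(3758·112562) = √423007996 = 20567.1582
r = -16304 / 20567.1582 = -0.7927
t = r·√(n−2)/√(1−r²) = -0.7927·√9 / √(1−0.628373) = -2.378100 / 0.609612 = -3.901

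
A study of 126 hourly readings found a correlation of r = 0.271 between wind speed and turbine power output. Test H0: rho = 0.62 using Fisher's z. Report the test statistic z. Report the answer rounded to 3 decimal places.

z_r = atanh(0.271) = 0.277943,  z_0 = atanh(0.62) = 0.725005
SE = 1/√(n−3) = 1/√123 = 0.090167
z = (z_r − z_0)/SE = (0.277943 − 0.725005) / 0.090167 = -0.447062 / 0.090167 = -4.958

-4.958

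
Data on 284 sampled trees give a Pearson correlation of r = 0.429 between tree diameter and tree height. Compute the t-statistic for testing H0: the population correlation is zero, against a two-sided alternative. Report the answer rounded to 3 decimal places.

t = r·√(n−2) / √(1−r²) with r = 0.429, n = 284
  = 0.429·√282 / √(1 − 0.184041)
  = 0.429·16.792856 / 0.903304
  = 7.204135 / 0.903304 = 7.975

7.975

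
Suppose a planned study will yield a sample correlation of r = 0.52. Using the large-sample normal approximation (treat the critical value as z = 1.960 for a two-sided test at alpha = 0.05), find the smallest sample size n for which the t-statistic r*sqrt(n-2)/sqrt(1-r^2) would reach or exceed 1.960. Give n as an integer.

r√(n−2)/√(1−r²) ≥ 1.960  ⇔  n−2 ≥ (1.960)²·(1−r²)/r²
(1−r²)/r² = (1−0.2704)/0.2704 = 2.6982
n ≥ 2 + 3.8416·2.6982 = 2 + 10.3654 = 12.3654
⌈12.3654⌉ = 13

13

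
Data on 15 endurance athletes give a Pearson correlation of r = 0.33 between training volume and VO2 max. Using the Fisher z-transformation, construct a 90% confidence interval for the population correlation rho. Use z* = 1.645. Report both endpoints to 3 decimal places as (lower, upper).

(-0.131, 0.674)

z_r = atanh(0.33) = 0.342828;  SE = 1/√(n−3) = 1/√12 = 0.288675
z-limits: 0.342828 ± 1.645·0.288675 = 0.342828 ± 0.474870 = [-0.132042, 0.817698]
ρ-limits: (tanh -0.132042, tanh 0.817698) = (-0.131, 0.674)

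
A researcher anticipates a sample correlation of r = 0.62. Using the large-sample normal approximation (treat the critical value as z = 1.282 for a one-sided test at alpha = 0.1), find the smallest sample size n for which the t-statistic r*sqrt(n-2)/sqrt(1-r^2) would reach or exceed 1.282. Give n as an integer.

r√(n−2)/√(1−r²) ≥ 1.282  ⇔  n−2 ≥ (1.282)²·(1−r²)/r²
(1−r²)/r² = (1−0.3844)/0.3844 = 1.6015
n ≥ 2 + 1.643524·1.6015 = 2 + 2.6321 = 4.6321
⌈4.6321⌉ = 5

5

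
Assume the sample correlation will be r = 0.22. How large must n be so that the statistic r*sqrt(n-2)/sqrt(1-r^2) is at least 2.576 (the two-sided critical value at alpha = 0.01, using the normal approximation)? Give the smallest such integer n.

Need r·√(n−2)/√(1−r²) ≥ 2.576
√(n−2) ≥ 2.576·√(1−0.0484) / 0.22 = 2.576·0.975500 / 0.22 = 11.4222
n−2 ≥ 130.4667  ⇒  n ≥ 132.4667
Smallest integer n = 133

133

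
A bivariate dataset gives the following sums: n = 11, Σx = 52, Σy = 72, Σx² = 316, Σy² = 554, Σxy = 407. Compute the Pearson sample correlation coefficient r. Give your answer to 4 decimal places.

S_xy = nΣxy − ΣxΣy = 11·407 − 52·72 = 4477 − 3744 = 733
S_xx = nΣx² − (Σx)² = 11·316 − 52² = 3476 − 2704 = 772
S_yy = nΣy² − (Σy)² = 11·554 − 72² = 6094 − 5184 = 910
r = S_xy / √(S_xx·S_yy) = 733 / √(772·910) = 733 / √702520 = 733 / 838.1647 = 0.8745

0.8745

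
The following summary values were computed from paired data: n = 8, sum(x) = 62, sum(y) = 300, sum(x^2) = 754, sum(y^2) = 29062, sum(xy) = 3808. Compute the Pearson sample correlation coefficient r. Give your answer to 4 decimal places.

S_xy = nΣxy − ΣxΣy = 8·3808 − 62·300 = 30464 − 18600 = 11864
S_xx = nΣx² − (Σx)² = 8·754 − 62² = 6032 − 3844 = 2188
S_yy = nΣy² − (Σy)² = 8·29062 − 300² = 232496 − 90000 = 142496
r = S_xy / √(S_xx·S_yy) = 11864 / √(2188·142496) = 11864 / √311781248 = 11864 / 17657.3285 = 0.6719

0.6719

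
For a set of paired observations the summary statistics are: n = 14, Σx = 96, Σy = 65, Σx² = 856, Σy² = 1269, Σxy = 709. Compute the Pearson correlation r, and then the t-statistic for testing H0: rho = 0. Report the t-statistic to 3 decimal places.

2.612

S_xy = nΣxy − ΣxΣy = 14·709 − 96·65 = 9926 − 6240 = 3686
S_xx = nΣx² − (Σx)² = 14·856 − 96² = 11984 − 9216 = 2768
S_yy = nΣy² − (Σy)² = 14·1269 − 65² = 17766 − 4225 = 13541
r = S_xy / √(S_xx·S_yy) = 3686 / √(2768·13541) = 3686 / √37481488 = 3686 / 6122.2127 = 0.6021
t = r·√(n−2)/√(1−r²) = 0.6021·√12 / √(1−0.362524) = 2.085736 / 0.798421 = 2.612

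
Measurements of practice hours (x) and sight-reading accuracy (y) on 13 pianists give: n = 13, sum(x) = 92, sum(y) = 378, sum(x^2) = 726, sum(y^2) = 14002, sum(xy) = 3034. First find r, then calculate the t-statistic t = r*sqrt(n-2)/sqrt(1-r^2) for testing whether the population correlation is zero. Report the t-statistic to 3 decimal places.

S_xy = nΣxy − ΣxΣy = 13·3034 − 92·378 = 39442 − 34776 = 4666
S_xx = nΣx² − (Σx)² = 13·726 − 92² = 9438 − 8464 = 974
S_yy = nΣy² − (Σy)² = 13·14002 − 378² = 182026 − 142884 = 39142
r = S_xy / √(S_xx·S_yy) = 4666 / √(974·39142) = 4666 / √38124308 = 4666 / 6174.4885 = 0.7557
t = r·√(n−2)/√(1−r²) = 0.7557·√11 / √(1−0.571082) = 2.506373 / 0.654918 = 3.827

3.827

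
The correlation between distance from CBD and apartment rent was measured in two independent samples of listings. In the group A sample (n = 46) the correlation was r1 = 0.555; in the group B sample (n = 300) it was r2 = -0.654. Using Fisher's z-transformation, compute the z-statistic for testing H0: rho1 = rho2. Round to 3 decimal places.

8.628

z1 = atanh(0.555) = 0.625578,  z2 = atanh(-0.654) = -0.782257
SE = √(1/(n1−3) + 1/(n2−3)) = √(1/43 + 1/297) = √(0.0232558 + 0.0033670) = √0.0266228 = 0.163165
z = (z1 − z2)/SE = (0.625578 − (-0.782257)) / 0.163165 = 1.407835 / 0.163165 = 8.628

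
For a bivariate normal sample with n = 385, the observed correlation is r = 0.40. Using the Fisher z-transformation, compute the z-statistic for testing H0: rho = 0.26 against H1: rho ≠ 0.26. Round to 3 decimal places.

z_r = atanh(0.40) = 0.423649,  z_0 = atanh(0.26) = 0.266108
SE = 1/√(n−3) = 1/√382 = 0.051164
z = (z_r − z_0)/SE = (0.423649 − 0.266108) / 0.051164 = 0.157541 / 0.051164 = 3.079

3.079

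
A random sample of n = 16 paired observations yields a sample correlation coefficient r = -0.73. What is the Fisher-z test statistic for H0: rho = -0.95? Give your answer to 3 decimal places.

z_r = atanh(-0.73) = -0.928727,  z_0 = atanh(-0.95) = -1.831781
SE = 1/√(n−3) = 1/√13 = 0.277350
z = (z_r − z_0)/SE = (-0.928727 − (-1.831781)) / 0.277350 = 0.903054 / 0.277350 = 3.256

3.256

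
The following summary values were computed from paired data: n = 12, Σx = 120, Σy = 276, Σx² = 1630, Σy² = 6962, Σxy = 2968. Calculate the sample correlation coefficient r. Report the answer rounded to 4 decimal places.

0.4048

S_xy = nΣxy − ΣxΣy = 12·2968 − 120·276 = 35616 − 33120 = 2496
S_xx = nΣx² − (Σx)² = 12·1630 − 120² = 19560 − 14400 = 5160
S_yy = nΣy² − (Σy)² = 12·6962 − 276² = 83544 − 76176 = 7368
r = S_xy / √(S_xx·S_yy) = 2496 / √(5160·7368) = 2496 / √38018880 = 2496 / 6165.9452 = 0.4048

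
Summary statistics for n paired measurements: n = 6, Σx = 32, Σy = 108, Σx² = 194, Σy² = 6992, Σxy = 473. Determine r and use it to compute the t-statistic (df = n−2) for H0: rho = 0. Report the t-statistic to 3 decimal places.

-0.629

S_xy = nΣxy − ΣxΣy = 6·473 − 32·108 = 2838 − 3456 = -618
S_xx = nΣx² − (Σx)² = 6·194 − 32² = 1164 − 1024 = 140
S_yy = nΣy² − (Σy)² = 6·6992 − 108² = 41952 − 11664 = 30288
r = S_xy / √(S_xx·S_yy) = -618 / √(140·30288) = -618 / √4240320 = -618 / 2059.2037 = -0.3001
t = r·√(n−2)/√(1−r²) = -0.3001·√4 / √(1−0.090060) = -0.600200 / 0.953908 = -0.629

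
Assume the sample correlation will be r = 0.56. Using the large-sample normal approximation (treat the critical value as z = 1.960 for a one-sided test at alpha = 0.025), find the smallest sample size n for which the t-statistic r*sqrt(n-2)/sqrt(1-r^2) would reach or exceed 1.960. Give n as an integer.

11

r√(n−2)/√(1−r²) ≥ 1.960  ⇔  n−2 ≥ (1.960)²·(1−r²)/r²
(1−r²)/r² = (1−0.3136)/0.3136 = 2.1888
n ≥ 2 + 3.8416·2.1888 = 2 + 8.4085 = 10.4085
⌈10.4085⌉ = 11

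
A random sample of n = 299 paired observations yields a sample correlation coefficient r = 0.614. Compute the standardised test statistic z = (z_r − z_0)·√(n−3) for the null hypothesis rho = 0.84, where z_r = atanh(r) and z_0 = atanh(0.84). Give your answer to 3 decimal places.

Fisher z: atanh(0.614) = 0.715317, atanh(0.84) = 1.221174
z = (z_r − z_0)·√(n−3) = (0.715317 − 1.221174)·√296 = -0.505857 · 17.204651 = -8.703

-8.703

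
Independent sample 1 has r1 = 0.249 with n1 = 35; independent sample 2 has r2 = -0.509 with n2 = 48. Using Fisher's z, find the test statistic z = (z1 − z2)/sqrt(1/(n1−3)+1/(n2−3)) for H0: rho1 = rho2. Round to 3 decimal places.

3.528

Fisher z-transforms: z1 = atanh(0.249) = 0.254346, z2 = atanh(-0.509) = -0.561379; difference d = 0.815725
Var(d) = 1/32 + 1/45 = 0.0312500 + 0.0222222 = 0.0534722
z = d/√Var(d) = 0.815725 / √0.0534722 = 0.815725 / 0.231241 = 3.528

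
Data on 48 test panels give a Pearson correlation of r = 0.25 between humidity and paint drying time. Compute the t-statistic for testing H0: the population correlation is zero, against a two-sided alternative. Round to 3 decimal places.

1.751

1 − r² = 1 − 0.0625 = 0.9375;  √(1−r²) = 0.968246
√(n−2) = √46 = 6.782330
t = r·√(n−2)/√(1−r²) = 0.25 · 6.782330 / 0.968246 = 1.751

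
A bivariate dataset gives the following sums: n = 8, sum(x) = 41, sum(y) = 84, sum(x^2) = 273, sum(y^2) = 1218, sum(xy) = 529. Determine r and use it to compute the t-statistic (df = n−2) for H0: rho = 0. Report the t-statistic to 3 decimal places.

2.257

S_xy = nΣxy − ΣxΣy = 8·529 − 41·84 = 4232 − 3444 = 788
S_xx = nΣx² − (Σx)² = 8·273 − 41² = 2184 − 1681 = 503
S_yy = nΣy² − (Σy)² = 8·1218 − 84² = 9744 − 7056 = 2688
r = S_xy / √(S_xx·S_yy) = 788 / √(503·2688) = 788 / √1352064 = 788 / 1162.7829 = 0.6777
t = r·√(n−2)/√(1−r²) = 0.6777·√6 / √(1−0.459277) = 1.660019 / 0.735339 = 2.257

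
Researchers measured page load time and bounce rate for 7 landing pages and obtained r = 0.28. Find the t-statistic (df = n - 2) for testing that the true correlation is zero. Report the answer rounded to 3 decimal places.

1 − r² = 1 − 0.0784 = 0.9216;  √(1−r²) = 0.960000
√(n−2) = √5 = 2.236068
t = r·√(n−2)/√(1−r²) = 0.28 · 2.236068 / 0.960000 = 0.652

0.652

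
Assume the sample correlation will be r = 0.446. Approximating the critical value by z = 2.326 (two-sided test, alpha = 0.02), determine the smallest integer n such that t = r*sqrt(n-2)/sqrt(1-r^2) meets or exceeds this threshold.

24

Need r·√(n−2)/√(1−r²) ≥ 2.326
√(n−2) ≥ 2.326·√(1−0.198916) / 0.446 = 2.326·0.895033 / 0.446 = 4.6678
n−2 ≥ 21.7884  ⇒  n ≥ 23.7884
Smallest integer n = 24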